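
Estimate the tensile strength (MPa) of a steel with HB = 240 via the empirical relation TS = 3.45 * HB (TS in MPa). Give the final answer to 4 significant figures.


TS (MPa) = 3.45 * HB
TS = 3.45 * 240
TS = 828 MPa


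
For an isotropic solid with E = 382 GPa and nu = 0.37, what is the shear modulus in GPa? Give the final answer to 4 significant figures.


G = E / (2*(1+nu))
G = 382 / (2*(1+0.37))
G = 139.4 GPa


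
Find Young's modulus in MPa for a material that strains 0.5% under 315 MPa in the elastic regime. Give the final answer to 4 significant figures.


E = sigma / epsilon
epsilon = 0.5% = 5e-03
E = 315 / 5e-03
E = 63000 MPa


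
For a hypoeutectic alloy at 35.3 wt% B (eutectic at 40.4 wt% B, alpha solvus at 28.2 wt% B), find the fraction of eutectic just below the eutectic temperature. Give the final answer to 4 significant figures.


f_primary = (C_e - C0) / (C_e - C_alpha_max)
f_primary = (40.4 - 35.3) / (40.4 - 28.2)
f_primary = 0.418033
f_eutectic = 1 - 0.418033 = 0.582


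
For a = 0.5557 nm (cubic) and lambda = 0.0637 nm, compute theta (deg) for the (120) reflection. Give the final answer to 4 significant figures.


d = a / sqrt(h^2+k^2+l^2)
d = 0.5557 / sqrt(5) = 0.248517 nm
lambda = 2*d*sin(theta)  =>  sin(theta) = lambda / (2*d)
sin(theta) = 0.0637 / (2 * 0.248517) = 0.12816
theta = 7.363 deg


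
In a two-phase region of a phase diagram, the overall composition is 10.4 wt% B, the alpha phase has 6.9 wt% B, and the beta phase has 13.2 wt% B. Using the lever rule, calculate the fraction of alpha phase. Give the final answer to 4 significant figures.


f_alpha = (C_beta - C0) / (C_beta - C_alpha)
f_alpha = (13.2 - 10.4) / (13.2 - 6.9)
f_alpha = 0.4444


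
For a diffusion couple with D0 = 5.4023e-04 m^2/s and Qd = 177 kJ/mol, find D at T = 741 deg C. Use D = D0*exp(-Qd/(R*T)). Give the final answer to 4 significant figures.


D = D0 * exp(-Qd / (R*T))
T = 1014.15 K
D = 5.4023e-04 * exp(-177e3 / (8.314 * 1014.15))
D = 4.128e-13 m^2/s


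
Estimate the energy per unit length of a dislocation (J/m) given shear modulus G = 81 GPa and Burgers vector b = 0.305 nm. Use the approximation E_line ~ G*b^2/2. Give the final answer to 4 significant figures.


E = G*b^2/2
b = 0.305 nm = 3.05e-10 m
G = 81 GPa = 8.1e+10 Pa
E = 0.5 * 8.1e+10 * (3.05e-10)^2
E = 3.768e-09 J/m


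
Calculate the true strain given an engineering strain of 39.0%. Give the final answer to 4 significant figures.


epsilon_true = ln(1 + epsilon_eng)
epsilon_true = ln(1 + 0.39)
epsilon_true = 0.3293


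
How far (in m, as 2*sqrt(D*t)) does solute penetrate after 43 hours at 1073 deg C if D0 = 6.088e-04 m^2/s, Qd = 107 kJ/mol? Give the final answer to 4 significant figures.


Step 1: D = D0 * exp(-Qd/(R*T))
T = 1346.15 K
D = 6.088e-04 * exp(-107e3 / (8.314 * 1346.15)) = 4.28949e-08 m^2/s
Step 2: L = 2*sqrt(D*t)
t = 43 h = 154800 s
L = 2*sqrt(4.28949e-08 * 154800) = 0.163 m


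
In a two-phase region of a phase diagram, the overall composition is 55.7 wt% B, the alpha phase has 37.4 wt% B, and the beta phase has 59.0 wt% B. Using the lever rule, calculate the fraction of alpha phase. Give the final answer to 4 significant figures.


f_alpha = (C_beta - C0) / (C_beta - C_alpha)
f_alpha = (59.0 - 55.7) / (59.0 - 37.4)
f_alpha = 0.1528


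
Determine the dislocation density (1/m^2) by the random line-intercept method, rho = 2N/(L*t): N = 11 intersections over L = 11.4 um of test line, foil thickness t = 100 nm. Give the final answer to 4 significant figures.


rho = 2N / (L * t)
L = 11.4 um = 1.14e-05 m, t = 100 nm = 1e-07 m
rho = 2 * 11 / (1.14e-05 * 1e-07)
rho = 1.93e+13 1/m^2


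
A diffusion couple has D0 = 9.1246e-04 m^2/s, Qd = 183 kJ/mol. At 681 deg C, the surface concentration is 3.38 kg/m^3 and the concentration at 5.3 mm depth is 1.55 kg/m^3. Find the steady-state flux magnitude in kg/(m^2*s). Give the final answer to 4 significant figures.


Step 1: D = D0 * exp(-Qd/(R*T))
T = 681 + 273.15 = 954.15 K
D = 9.1246e-04 * exp(-183e3 / (8.314 * 954.15)) = 8.74128e-14 m^2/s
Step 2: J = D * (C1 - C2) / dx
J = 8.74128e-14 * (3.38 - 1.55) / 5.3e-03
J = 3.018e-11 kg/(m^2*s)


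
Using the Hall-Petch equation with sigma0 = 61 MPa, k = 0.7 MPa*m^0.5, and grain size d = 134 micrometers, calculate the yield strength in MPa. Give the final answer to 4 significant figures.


sigma_y = sigma0 + k / sqrt(d)
d = 134 um = 1.34e-04 m
sigma_y = 61 + 0.7 / sqrt(1.34e-04)
sigma_y = 121.5 MPa


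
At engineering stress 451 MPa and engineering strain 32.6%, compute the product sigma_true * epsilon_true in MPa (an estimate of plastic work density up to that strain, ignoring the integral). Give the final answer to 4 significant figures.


sigma_true = sigma_eng * (1 + epsilon_eng)
sigma_true = 451 * (1 + 0.326) = 598.026 MPa
epsilon_true = ln(1 + epsilon_eng)
epsilon_true = ln(1 + 0.326) = 0.282167
sigma_true * epsilon_true = 598.026 * 0.282167 = 168.7 MPa


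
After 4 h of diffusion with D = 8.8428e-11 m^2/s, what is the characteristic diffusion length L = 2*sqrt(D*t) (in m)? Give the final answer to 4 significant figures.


t = 4 hr = 14400 s
Diffusion length = 2*sqrt(D*t)
= 2*sqrt(8.8428e-11 * 14400)
= 2.257e-03 m


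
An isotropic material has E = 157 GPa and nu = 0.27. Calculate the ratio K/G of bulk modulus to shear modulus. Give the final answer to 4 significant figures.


G = E / (2*(1+nu))
G = 157 / (2*(1+0.27)) = 61.811 GPa
K = E / (3*(1-2*nu))
K = 157 / (3*(1-2*0.27)) = 113.768 GPa
K/G = 113.768 / 61.811 = 1.841


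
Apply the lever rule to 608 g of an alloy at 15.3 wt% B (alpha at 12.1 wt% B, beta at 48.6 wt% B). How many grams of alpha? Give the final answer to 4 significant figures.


f_alpha = (C_beta - C0) / (C_beta - C_alpha)
f_alpha = (48.6 - 15.3) / (48.6 - 12.1) = 0.912329
m_alpha = f_alpha * m_total = 0.912329 * 608 = 554.7 g


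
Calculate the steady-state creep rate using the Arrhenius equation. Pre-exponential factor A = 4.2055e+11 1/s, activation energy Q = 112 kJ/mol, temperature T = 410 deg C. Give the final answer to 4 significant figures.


rate = A * exp(-Q / (R*T))
T = 410 + 273.15 = 683.15 K
rate = 4.2055e+11 * exp(-112e3 / (8.314 * 683.15))
rate = 1148 1/s


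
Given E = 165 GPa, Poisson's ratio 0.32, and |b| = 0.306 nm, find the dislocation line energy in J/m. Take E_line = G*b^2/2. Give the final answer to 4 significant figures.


Step 1: G = E / (2*(1+nu))
G = 165 / (2*(1+0.32)) = 62.5 GPa = 6.25e+10 Pa
Step 2: E_line = G*b^2/2
b = 0.306 nm = 3.06e-10 m
E_line = 0.5 * 6.25e+10 * (3.06e-10)^2 = 2.926e-09 J/m


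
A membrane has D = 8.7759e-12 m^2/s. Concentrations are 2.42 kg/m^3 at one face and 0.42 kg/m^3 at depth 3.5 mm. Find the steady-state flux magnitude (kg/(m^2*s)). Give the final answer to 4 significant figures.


J = -D * (dC/dx) = D * (C1 - C2) / dx
J = 8.7759e-12 * (2.42 - 0.42) / 3.5e-03
J = 5.015e-09 kg/(m^2*s)


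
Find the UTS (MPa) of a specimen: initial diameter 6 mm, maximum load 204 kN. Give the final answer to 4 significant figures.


A0 = pi*(d/2)^2 = pi*(6/2)^2 = 28.2743 mm^2
UTS = F_max / A0 = 204*1000 / 28.2743
UTS = 7215 MPa


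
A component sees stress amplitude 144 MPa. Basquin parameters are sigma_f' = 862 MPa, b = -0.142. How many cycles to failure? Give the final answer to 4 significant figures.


sigma_a = sigma_f' * (2*Nf)^b
2*Nf = (sigma_a / sigma_f')^(1/b)
2*Nf = (144 / 862)^(1/-0.142)
2*Nf = 297064
Nf = 148500 cycles


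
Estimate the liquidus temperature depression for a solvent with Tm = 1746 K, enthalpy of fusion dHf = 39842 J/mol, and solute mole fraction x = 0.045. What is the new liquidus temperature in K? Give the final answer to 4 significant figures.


dT = R*Tm^2*x / dHf
dT = 8.314 * 1746^2 * 0.045 / 39842
dT = 28.6266 K
T_new = 1746 - 28.6266 = 1717 K


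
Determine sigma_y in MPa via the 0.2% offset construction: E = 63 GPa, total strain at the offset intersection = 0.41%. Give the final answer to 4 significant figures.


Offset strain = 0.002
Elastic strain at yield = total_strain - offset = 4.1e-03 - 0.002 = 2.1e-03
sigma_y = E * elastic_strain = 63000 * 2.1e-03
sigma_y = 132.3 MPa


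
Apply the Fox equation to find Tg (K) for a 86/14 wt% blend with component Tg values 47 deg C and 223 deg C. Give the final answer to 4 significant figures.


1/Tg = w1/Tg1 + w2/Tg2 (in Kelvin)
Tg1 = 320.15 K, Tg2 = 496.15 K
1/Tg = 0.86/320.15 + 0.14/496.15
Tg = 336.9 K


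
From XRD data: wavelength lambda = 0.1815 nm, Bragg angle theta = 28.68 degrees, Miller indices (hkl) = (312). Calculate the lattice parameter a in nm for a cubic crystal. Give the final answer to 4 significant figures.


d = lambda / (2*sin(theta))
d = 0.1815 / (2*sin(28.68 deg))
d = 0.189095 nm
a = d * sqrt(h^2+k^2+l^2) = 0.189095 * sqrt(14)
a = 0.7075 nm


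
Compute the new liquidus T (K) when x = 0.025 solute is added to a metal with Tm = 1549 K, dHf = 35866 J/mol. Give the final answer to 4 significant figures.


dT = R*Tm^2*x / dHf
dT = 8.314 * 1549^2 * 0.025 / 35866
dT = 13.905 K
T_new = 1549 - 13.905 = 1535 K


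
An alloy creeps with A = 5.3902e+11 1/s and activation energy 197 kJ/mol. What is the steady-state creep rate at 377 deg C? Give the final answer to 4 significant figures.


rate = A * exp(-Q / (R*T))
T = 377 + 273.15 = 650.15 K
rate = 5.3902e+11 * exp(-197e3 / (8.314 * 650.15))
rate = 8.009e-05 1/s


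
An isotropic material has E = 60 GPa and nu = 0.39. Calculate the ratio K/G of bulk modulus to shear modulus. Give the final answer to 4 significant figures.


G = E / (2*(1+nu))
G = 60 / (2*(1+0.39)) = 21.5827 GPa
K = E / (3*(1-2*nu))
K = 60 / (3*(1-2*0.39)) = 90.9091 GPa
K/G = 90.9091 / 21.5827 = 4.212


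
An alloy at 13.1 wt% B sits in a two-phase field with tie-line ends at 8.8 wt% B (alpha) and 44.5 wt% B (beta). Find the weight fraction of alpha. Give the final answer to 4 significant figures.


f_alpha = (C_beta - C0) / (C_beta - C_alpha)
f_alpha = (44.5 - 13.1) / (44.5 - 8.8)
f_alpha = 0.8796


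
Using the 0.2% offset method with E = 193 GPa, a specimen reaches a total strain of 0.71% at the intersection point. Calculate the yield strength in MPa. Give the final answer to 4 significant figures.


Offset strain = 0.002
Elastic strain at yield = total_strain - offset = 7.1e-03 - 0.002 = 5.1e-03
sigma_y = E * elastic_strain = 193000 * 5.1e-03
sigma_y = 984.3 MPa


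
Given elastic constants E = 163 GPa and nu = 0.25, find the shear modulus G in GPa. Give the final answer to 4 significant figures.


G = E / (2*(1+nu))
G = 163 / (2*(1+0.25))
G = 65.2 GPa


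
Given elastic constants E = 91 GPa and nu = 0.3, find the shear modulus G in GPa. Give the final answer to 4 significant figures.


G = E / (2*(1+nu))
G = 91 / (2*(1+0.3))
G = 35 GPa


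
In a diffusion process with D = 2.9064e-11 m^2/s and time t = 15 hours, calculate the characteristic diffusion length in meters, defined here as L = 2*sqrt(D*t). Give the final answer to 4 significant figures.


t = 15 hr = 54000 s
Diffusion length = 2*sqrt(D*t)
= 2*sqrt(2.9064e-11 * 54000)
= 2.506e-03 m


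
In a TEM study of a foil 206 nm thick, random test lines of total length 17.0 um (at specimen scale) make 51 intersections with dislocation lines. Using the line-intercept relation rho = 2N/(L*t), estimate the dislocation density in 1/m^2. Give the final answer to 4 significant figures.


rho = 2N / (L * t)
L = 17.0 um = 1.7e-05 m, t = 206 nm = 2.06e-07 m
rho = 2 * 51 / (1.7e-05 * 2.06e-07)
rho = 2.913e+13 1/m^2


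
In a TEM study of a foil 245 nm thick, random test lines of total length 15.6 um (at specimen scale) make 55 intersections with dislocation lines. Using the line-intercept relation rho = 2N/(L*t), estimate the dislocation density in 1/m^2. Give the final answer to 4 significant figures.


rho = 2N / (L * t)
L = 15.6 um = 1.56e-05 m, t = 245 nm = 2.45e-07 m
rho = 2 * 55 / (1.56e-05 * 2.45e-07)
rho = 2.878e+13 1/m^2


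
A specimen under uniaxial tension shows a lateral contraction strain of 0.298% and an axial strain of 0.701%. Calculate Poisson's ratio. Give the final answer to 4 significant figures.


nu = -epsilon_lat / epsilon_axial
Lateral strain is contraction (negative), so using magnitudes:
nu = 0.298 / 0.701
nu = 0.4251


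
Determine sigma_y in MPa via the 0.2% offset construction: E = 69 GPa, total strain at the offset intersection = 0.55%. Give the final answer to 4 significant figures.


Offset strain = 0.002
Elastic strain at yield = total_strain - offset = 5.5e-03 - 0.002 = 3.5e-03
sigma_y = E * elastic_strain = 69000 * 3.5e-03
sigma_y = 241.5 MPa


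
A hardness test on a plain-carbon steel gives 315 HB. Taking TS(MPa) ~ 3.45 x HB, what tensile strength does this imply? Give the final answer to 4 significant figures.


TS (MPa) = 3.45 * HB
TS = 3.45 * 315
TS = 1087 MPa


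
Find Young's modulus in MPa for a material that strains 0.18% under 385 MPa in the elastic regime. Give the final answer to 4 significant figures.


E = sigma / epsilon
epsilon = 0.18% = 1.8e-03
E = 385 / 1.8e-03
E = 213900 MPa


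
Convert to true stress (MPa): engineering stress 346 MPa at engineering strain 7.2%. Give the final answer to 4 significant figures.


sigma_true = sigma_eng * (1 + epsilon_eng)
sigma_true = 346 * (1 + 0.072)
sigma_true = 370.9 MPa


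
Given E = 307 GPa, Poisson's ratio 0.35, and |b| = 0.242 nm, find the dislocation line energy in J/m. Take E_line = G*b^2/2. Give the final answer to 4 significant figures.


Step 1: G = E / (2*(1+nu))
G = 307 / (2*(1+0.35)) = 113.704 GPa = 1.13704e+11 Pa
Step 2: E_line = G*b^2/2
b = 0.242 nm = 2.42e-10 m
E_line = 0.5 * 1.13704e+11 * (2.42e-10)^2 = 3.329e-09 J/m


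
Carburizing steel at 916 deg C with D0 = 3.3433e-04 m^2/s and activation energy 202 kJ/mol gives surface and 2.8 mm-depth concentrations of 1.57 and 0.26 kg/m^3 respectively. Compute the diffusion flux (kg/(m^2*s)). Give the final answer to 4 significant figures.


Step 1: D = D0 * exp(-Qd/(R*T))
T = 916 + 273.15 = 1189.15 K
D = 3.3433e-04 * exp(-202e3 / (8.314 * 1189.15)) = 4.47504e-13 m^2/s
Step 2: J = D * (C1 - C2) / dx
J = 4.47504e-13 * (1.57 - 0.26) / 2.8e-03
J = 2.094e-10 kg/(m^2*s)


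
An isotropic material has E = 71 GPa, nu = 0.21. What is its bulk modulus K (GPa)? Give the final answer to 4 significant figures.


K = E / (3*(1-2*nu))
K = 71 / (3*(1-2*0.21))
K = 40.8 GPa


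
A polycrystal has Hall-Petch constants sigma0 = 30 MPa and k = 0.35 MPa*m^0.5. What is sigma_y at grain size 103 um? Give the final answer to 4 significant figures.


sigma_y = sigma0 + k / sqrt(d)
d = 103 um = 1.03e-04 m
sigma_y = 30 + 0.35 / sqrt(1.03e-04)
sigma_y = 64.49 MPa


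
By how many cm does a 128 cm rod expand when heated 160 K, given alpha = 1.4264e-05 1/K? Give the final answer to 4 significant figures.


dL = L0 * alpha * dT
dL = 128 * 1.4264e-05 * 160
dL = 0.2921 cm


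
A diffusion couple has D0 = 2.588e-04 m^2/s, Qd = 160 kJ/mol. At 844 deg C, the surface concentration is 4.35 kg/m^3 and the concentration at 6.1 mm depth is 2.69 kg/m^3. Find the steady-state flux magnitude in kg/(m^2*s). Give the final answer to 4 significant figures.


Step 1: D = D0 * exp(-Qd/(R*T))
T = 844 + 273.15 = 1117.15 K
D = 2.588e-04 * exp(-160e3 / (8.314 * 1117.15)) = 8.54212e-12 m^2/s
Step 2: J = D * (C1 - C2) / dx
J = 8.54212e-12 * (4.35 - 2.69) / 6.1e-03
J = 2.325e-09 kg/(m^2*s)


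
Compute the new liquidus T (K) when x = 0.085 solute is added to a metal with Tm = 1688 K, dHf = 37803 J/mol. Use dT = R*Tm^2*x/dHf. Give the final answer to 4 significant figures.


dT = R*Tm^2*x / dHf
dT = 8.314 * 1688^2 * 0.085 / 37803
dT = 53.2657 K
T_new = 1688 - 53.2657 = 1635 K


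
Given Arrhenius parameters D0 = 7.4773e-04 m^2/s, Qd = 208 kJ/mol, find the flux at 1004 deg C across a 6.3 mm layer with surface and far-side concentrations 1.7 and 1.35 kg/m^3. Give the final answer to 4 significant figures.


Step 1: D = D0 * exp(-Qd/(R*T))
T = 1004 + 273.15 = 1277.15 K
D = 7.4773e-04 * exp(-208e3 / (8.314 * 1277.15)) = 2.3247e-12 m^2/s
Step 2: J = D * (C1 - C2) / dx
J = 2.3247e-12 * (1.7 - 1.35) / 6.3e-03
J = 1.292e-10 kg/(m^2*s)


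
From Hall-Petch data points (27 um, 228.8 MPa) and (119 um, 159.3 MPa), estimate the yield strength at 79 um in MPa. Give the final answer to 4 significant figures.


sigma_y = sigma0 + k / sqrt(d)
1/sqrt(d1) = 1/sqrt(2.7e-05) = 192.45;  1/sqrt(d2) = 91.6698
k = (sigma1 - sigma2) / (1/sqrt(d1) - 1/sqrt(d2)) = (228.8 - 159.3) / (192.45 - 91.6698) = 0.689619 MPa*m^0.5
sigma0 = sigma1 - k/sqrt(d1) = 228.8 - 0.689619*192.45 = 96.0827 MPa
sigma_y(d3) = 96.0827 + 0.689619 / sqrt(7.9e-05) = 173.7 MPa


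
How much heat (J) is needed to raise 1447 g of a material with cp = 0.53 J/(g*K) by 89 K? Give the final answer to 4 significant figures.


Q = m * cp * dT
Q = 1447 * 0.53 * 89
Q = 68250 J


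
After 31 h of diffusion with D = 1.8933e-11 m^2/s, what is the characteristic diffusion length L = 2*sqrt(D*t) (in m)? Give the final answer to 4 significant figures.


t = 31 hr = 111600 s
Diffusion length = 2*sqrt(D*t)
= 2*sqrt(1.8933e-11 * 111600)
= 2.907e-03 m


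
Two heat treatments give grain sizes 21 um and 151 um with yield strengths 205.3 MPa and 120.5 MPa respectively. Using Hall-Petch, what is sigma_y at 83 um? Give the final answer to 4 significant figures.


sigma_y = sigma0 + k / sqrt(d)
1/sqrt(d1) = 1/sqrt(2.1e-05) = 218.218;  1/sqrt(d2) = 81.3788
k = (sigma1 - sigma2) / (1/sqrt(d1) - 1/sqrt(d2)) = (205.3 - 120.5) / (218.218 - 81.3788) = 0.619706 MPa*m^0.5
sigma0 = sigma1 - k/sqrt(d1) = 205.3 - 0.619706*218.218 = 70.069 MPa
sigma_y(d3) = 70.069 + 0.619706 / sqrt(8.3e-05) = 138.1 MPa


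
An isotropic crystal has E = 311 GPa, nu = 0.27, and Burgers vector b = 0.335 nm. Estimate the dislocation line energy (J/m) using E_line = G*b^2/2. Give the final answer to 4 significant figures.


Step 1: G = E / (2*(1+nu))
G = 311 / (2*(1+0.27)) = 122.441 GPa = 1.22441e+11 Pa
Step 2: E_line = G*b^2/2
b = 0.335 nm = 3.35e-10 m
E_line = 0.5 * 1.22441e+11 * (3.35e-10)^2 = 6.87e-09 J/m


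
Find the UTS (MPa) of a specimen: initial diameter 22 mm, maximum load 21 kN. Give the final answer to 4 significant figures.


A0 = pi*(d/2)^2 = pi*(22/2)^2 = 380.133 mm^2
UTS = F_max / A0 = 21*1000 / 380.133
UTS = 55.24 MPa


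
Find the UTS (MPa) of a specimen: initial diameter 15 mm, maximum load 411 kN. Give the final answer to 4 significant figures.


A0 = pi*(d/2)^2 = pi*(15/2)^2 = 176.715 mm^2
UTS = F_max / A0 = 411*1000 / 176.715
UTS = 2326 MPa


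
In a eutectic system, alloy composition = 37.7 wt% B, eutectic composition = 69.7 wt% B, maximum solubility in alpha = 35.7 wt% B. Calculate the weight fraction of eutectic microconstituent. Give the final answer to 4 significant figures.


f_primary = (C_e - C0) / (C_e - C_alpha_max)
f_primary = (69.7 - 37.7) / (69.7 - 35.7)
f_primary = 0.941176
f_eutectic = 1 - 0.941176 = 0.05882


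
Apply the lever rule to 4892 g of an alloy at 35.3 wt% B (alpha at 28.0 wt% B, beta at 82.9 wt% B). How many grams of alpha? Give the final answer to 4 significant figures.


f_alpha = (C_beta - C0) / (C_beta - C_alpha)
f_alpha = (82.9 - 35.3) / (82.9 - 28.0) = 0.867031
m_alpha = f_alpha * m_total = 0.867031 * 4892 = 4242 g


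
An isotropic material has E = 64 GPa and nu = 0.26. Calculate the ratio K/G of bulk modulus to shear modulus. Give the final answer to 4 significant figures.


G = E / (2*(1+nu))
G = 64 / (2*(1+0.26)) = 25.3968 GPa
K = E / (3*(1-2*nu))
K = 64 / (3*(1-2*0.26)) = 44.4444 GPa
K/G = 44.4444 / 25.3968 = 1.75


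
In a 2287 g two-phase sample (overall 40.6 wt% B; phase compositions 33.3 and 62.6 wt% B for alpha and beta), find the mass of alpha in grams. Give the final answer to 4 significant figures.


f_alpha = (C_beta - C0) / (C_beta - C_alpha)
f_alpha = (62.6 - 40.6) / (62.6 - 33.3) = 0.750853
m_alpha = f_alpha * m_total = 0.750853 * 2287 = 1717 g


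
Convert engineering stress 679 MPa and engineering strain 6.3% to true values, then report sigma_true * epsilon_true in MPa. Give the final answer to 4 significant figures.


sigma_true = sigma_eng * (1 + epsilon_eng)
sigma_true = 679 * (1 + 0.063) = 721.777 MPa
epsilon_true = ln(1 + epsilon_eng)
epsilon_true = ln(1 + 0.063) = 0.0610951
sigma_true * epsilon_true = 721.777 * 0.0610951 = 44.1 MPa


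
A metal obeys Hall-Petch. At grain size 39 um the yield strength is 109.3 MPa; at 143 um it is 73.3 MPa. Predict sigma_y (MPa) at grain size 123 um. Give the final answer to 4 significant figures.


sigma_y = sigma0 + k / sqrt(d)
1/sqrt(d1) = 1/sqrt(3.9e-05) = 160.128;  1/sqrt(d2) = 83.6242
k = (sigma1 - sigma2) / (1/sqrt(d1) - 1/sqrt(d2)) = (109.3 - 73.3) / (160.128 - 83.6242) = 0.470564 MPa*m^0.5
sigma0 = sigma1 - k/sqrt(d1) = 109.3 - 0.470564*160.128 = 33.9495 MPa
sigma_y(d3) = 33.9495 + 0.470564 / sqrt(1.23e-04) = 76.38 MPa


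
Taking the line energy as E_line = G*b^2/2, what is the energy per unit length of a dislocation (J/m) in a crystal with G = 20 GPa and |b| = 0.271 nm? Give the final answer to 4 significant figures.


E = G*b^2/2
b = 0.271 nm = 2.71e-10 m
G = 20 GPa = 2e+10 Pa
E = 0.5 * 2e+10 * (2.71e-10)^2
E = 7.344e-10 J/m


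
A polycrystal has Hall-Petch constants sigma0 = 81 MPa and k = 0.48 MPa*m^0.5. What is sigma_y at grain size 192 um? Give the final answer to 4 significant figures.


sigma_y = sigma0 + k / sqrt(d)
d = 192 um = 1.92e-04 m
sigma_y = 81 + 0.48 / sqrt(1.92e-04)
sigma_y = 115.6 MPa


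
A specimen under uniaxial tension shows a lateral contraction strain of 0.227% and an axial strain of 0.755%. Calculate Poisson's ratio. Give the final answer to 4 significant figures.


nu = -epsilon_lat / epsilon_axial
Lateral strain is contraction (negative), so using magnitudes:
nu = 0.227 / 0.755
nu = 0.3007


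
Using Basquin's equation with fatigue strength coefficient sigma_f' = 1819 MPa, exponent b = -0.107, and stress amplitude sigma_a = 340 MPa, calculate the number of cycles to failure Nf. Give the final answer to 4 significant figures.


sigma_a = sigma_f' * (2*Nf)^b
2*Nf = (sigma_a / sigma_f')^(1/b)
2*Nf = (340 / 1819)^(1/-0.107)
2*Nf = 6.41276e+06
Nf = 3.206e+06 cycles


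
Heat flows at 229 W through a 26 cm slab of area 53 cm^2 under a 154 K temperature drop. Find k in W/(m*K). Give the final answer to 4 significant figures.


k = Q*L / (A*dT)
L = 0.26 m, A = 5.3e-03 m^2
k = 229 * 0.26 / (5.3e-03 * 154)
k = 72.95 W/(m*K)


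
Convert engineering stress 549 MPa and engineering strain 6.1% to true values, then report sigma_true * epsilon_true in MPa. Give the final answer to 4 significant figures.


sigma_true = sigma_eng * (1 + epsilon_eng)
sigma_true = 549 * (1 + 0.061) = 582.489 MPa
epsilon_true = ln(1 + epsilon_eng)
epsilon_true = ln(1 + 0.061) = 0.0592119
sigma_true * epsilon_true = 582.489 * 0.0592119 = 34.49 MPa


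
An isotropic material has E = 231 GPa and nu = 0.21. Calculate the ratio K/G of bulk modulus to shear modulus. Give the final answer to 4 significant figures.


G = E / (2*(1+nu))
G = 231 / (2*(1+0.21)) = 95.4545 GPa
K = E / (3*(1-2*nu))
K = 231 / (3*(1-2*0.21)) = 132.759 GPa
K/G = 132.759 / 95.4545 = 1.391


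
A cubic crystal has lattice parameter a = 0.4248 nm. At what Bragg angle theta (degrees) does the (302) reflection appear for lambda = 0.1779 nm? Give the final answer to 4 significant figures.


d = a / sqrt(h^2+k^2+l^2)
d = 0.4248 / sqrt(13) = 0.117818 nm
lambda = 2*d*sin(theta)  =>  sin(theta) = lambda / (2*d)
sin(theta) = 0.1779 / (2 * 0.117818) = 0.754976
theta = 49.02 deg


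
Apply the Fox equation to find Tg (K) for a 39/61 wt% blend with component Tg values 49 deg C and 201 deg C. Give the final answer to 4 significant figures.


1/Tg = w1/Tg1 + w2/Tg2 (in Kelvin)
Tg1 = 322.15 K, Tg2 = 474.15 K
1/Tg = 0.39/322.15 + 0.61/474.15
Tg = 400.5 K


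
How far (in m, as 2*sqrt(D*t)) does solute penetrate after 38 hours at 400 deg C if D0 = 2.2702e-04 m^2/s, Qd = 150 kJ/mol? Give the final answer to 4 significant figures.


Step 1: D = D0 * exp(-Qd/(R*T))
T = 673.15 K
D = 2.2702e-04 * exp(-150e3 / (8.314 * 673.15)) = 5.2005e-16 m^2/s
Step 2: L = 2*sqrt(D*t)
t = 38 h = 136800 s
L = 2*sqrt(5.2005e-16 * 136800) = 1.687e-05 m


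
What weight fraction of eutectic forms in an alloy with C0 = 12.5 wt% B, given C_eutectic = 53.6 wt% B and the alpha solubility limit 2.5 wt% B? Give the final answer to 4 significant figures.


f_primary = (C_e - C0) / (C_e - C_alpha_max)
f_primary = (53.6 - 12.5) / (53.6 - 2.5)
f_primary = 0.804305
f_eutectic = 1 - 0.804305 = 0.1957


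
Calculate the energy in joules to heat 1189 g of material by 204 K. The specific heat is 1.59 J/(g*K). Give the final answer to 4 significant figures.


Q = m * cp * dT
Q = 1189 * 1.59 * 204
Q = 385700 J


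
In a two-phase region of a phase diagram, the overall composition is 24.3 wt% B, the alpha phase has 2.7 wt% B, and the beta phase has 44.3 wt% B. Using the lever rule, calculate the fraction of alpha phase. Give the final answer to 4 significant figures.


f_alpha = (C_beta - C0) / (C_beta - C_alpha)
f_alpha = (44.3 - 24.3) / (44.3 - 2.7)
f_alpha = 0.4808


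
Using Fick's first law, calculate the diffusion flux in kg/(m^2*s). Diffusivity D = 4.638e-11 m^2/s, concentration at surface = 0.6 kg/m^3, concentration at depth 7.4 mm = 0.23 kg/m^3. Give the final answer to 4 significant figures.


J = -D * (dC/dx) = D * (C1 - C2) / dx
J = 4.638e-11 * (0.6 - 0.23) / 7.4e-03
J = 2.319e-09 kg/(m^2*s)


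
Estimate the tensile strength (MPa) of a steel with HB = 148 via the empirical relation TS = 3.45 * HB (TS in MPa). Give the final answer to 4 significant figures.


TS (MPa) = 3.45 * HB
TS = 3.45 * 148
TS = 510.6 MPa


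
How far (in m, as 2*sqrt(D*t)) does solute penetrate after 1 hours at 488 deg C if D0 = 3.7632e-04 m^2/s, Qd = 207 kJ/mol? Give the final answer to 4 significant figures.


Step 1: D = D0 * exp(-Qd/(R*T))
T = 761.15 K
D = 3.7632e-04 * exp(-207e3 / (8.314 * 761.15)) = 2.34139e-18 m^2/s
Step 2: L = 2*sqrt(D*t)
t = 1 h = 3600 s
L = 2*sqrt(2.34139e-18 * 3600) = 1.836e-07 m


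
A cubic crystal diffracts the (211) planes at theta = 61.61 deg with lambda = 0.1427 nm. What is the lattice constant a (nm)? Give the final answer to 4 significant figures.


d = lambda / (2*sin(theta))
d = 0.1427 / (2*sin(61.61 deg))
d = 0.0811043 nm
a = d * sqrt(h^2+k^2+l^2) = 0.0811043 * sqrt(6)
a = 0.1987 nm


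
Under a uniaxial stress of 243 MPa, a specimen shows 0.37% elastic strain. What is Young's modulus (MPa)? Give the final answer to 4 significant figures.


E = sigma / epsilon
epsilon = 0.37% = 3.7e-03
E = 243 / 3.7e-03
E = 65680 MPa


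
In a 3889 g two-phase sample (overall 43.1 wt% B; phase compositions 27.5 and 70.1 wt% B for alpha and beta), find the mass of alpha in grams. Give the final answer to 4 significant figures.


f_alpha = (C_beta - C0) / (C_beta - C_alpha)
f_alpha = (70.1 - 43.1) / (70.1 - 27.5) = 0.633803
m_alpha = f_alpha * m_total = 0.633803 * 3889 = 2465 g


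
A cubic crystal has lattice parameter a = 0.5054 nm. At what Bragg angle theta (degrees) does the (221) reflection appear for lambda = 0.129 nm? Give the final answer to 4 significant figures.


d = a / sqrt(h^2+k^2+l^2)
d = 0.5054 / sqrt(9) = 0.168467 nm
lambda = 2*d*sin(theta)  =>  sin(theta) = lambda / (2*d)
sin(theta) = 0.129 / (2 * 0.168467) = 0.382865
theta = 22.51 deg


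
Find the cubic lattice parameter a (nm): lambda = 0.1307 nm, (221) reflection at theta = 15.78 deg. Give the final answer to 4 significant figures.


d = lambda / (2*sin(theta))
d = 0.1307 / (2*sin(15.78 deg))
d = 0.240307 nm
a = d * sqrt(h^2+k^2+l^2) = 0.240307 * sqrt(9)
a = 0.7209 nm


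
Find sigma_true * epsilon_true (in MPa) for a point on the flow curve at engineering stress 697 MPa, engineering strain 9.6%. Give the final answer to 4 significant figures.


sigma_true = sigma_eng * (1 + epsilon_eng)
sigma_true = 697 * (1 + 0.096) = 763.912 MPa
epsilon_true = ln(1 + epsilon_eng)
epsilon_true = ln(1 + 0.096) = 0.0916672
sigma_true * epsilon_true = 763.912 * 0.0916672 = 70.03 MPa


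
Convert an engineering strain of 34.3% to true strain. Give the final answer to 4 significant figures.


epsilon_true = ln(1 + epsilon_eng)
epsilon_true = ln(1 + 0.343)
epsilon_true = 0.2949


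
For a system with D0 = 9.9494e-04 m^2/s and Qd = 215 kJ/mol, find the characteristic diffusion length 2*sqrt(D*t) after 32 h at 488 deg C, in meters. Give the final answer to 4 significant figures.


Step 1: D = D0 * exp(-Qd/(R*T))
T = 761.15 K
D = 9.9494e-04 * exp(-215e3 / (8.314 * 761.15)) = 1.74858e-18 m^2/s
Step 2: L = 2*sqrt(D*t)
t = 32 h = 115200 s
L = 2*sqrt(1.74858e-18 * 115200) = 8.976e-07 m


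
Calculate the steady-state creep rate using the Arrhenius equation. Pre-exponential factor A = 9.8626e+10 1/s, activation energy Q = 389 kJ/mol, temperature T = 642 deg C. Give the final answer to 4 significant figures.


rate = A * exp(-Q / (R*T))
T = 642 + 273.15 = 915.15 K
rate = 9.8626e+10 * exp(-389e3 / (8.314 * 915.15))
rate = 6.166e-12 1/s


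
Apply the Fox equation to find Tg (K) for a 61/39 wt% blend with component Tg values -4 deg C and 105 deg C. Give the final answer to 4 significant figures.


1/Tg = w1/Tg1 + w2/Tg2 (in Kelvin)
Tg1 = 269.15 K, Tg2 = 378.15 K
1/Tg = 0.61/269.15 + 0.39/378.15
Tg = 303.2 K


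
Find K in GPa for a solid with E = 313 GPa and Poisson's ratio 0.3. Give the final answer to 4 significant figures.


K = E / (3*(1-2*nu))
K = 313 / (3*(1-2*0.3))
K = 260.8 GPa


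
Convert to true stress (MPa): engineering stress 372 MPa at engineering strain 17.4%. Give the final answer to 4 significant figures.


sigma_true = sigma_eng * (1 + epsilon_eng)
sigma_true = 372 * (1 + 0.174)
sigma_true = 436.7 MPa


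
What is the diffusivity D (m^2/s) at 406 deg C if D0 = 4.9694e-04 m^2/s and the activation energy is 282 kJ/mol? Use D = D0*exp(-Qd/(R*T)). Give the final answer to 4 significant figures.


D = D0 * exp(-Qd / (R*T))
T = 679.15 K
D = 4.9694e-04 * exp(-282e3 / (8.314 * 679.15))
D = 1.015e-25 m^2/s


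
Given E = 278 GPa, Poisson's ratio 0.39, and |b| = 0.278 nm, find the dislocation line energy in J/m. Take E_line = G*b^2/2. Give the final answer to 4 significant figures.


Step 1: G = E / (2*(1+nu))
G = 278 / (2*(1+0.39)) = 100 GPa = 1e+11 Pa
Step 2: E_line = G*b^2/2
b = 0.278 nm = 2.78e-10 m
E_line = 0.5 * 1e+11 * (2.78e-10)^2 = 3.864e-09 J/m


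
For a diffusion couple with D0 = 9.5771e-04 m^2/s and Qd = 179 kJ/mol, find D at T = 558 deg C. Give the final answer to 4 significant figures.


D = D0 * exp(-Qd / (R*T))
T = 831.15 K
D = 9.5771e-04 * exp(-179e3 / (8.314 * 831.15))
D = 5.387e-15 m^2/s


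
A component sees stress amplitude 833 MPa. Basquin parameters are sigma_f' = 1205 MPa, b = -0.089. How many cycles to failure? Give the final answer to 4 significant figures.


sigma_a = sigma_f' * (2*Nf)^b
2*Nf = (sigma_a / sigma_f')^(1/b)
2*Nf = (833 / 1205)^(1/-0.089)
2*Nf = 63.328
Nf = 31.66 cycles


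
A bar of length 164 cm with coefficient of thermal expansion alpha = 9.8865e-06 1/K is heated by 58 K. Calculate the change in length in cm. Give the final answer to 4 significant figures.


dL = L0 * alpha * dT
dL = 164 * 9.8865e-06 * 58
dL = 0.09404 cm


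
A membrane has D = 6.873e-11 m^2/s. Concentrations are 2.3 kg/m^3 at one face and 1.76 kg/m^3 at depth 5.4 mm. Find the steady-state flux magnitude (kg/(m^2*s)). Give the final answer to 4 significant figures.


J = -D * (dC/dx) = D * (C1 - C2) / dx
J = 6.873e-11 * (2.3 - 1.76) / 5.4e-03
J = 6.873e-09 kg/(m^2*s)


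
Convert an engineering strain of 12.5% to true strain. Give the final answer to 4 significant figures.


epsilon_true = ln(1 + epsilon_eng)
epsilon_true = ln(1 + 0.125)
epsilon_true = 0.1178


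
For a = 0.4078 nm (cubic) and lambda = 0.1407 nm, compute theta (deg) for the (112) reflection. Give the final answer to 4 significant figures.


d = a / sqrt(h^2+k^2+l^2)
d = 0.4078 / sqrt(6) = 0.166484 nm
lambda = 2*d*sin(theta)  =>  sin(theta) = lambda / (2*d)
sin(theta) = 0.1407 / (2 * 0.166484) = 0.422564
theta = 25 deg


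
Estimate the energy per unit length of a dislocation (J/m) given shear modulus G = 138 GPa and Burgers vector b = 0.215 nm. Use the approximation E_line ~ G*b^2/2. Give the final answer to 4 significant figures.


E = G*b^2/2
b = 0.215 nm = 2.15e-10 m
G = 138 GPa = 1.38e+11 Pa
E = 0.5 * 1.38e+11 * (2.15e-10)^2
E = 3.19e-09 J/m


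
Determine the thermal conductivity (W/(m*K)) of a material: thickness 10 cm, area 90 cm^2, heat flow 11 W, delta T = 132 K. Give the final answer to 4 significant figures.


k = Q*L / (A*dT)
L = 0.1 m, A = 9e-03 m^2
k = 11 * 0.1 / (9e-03 * 132)
k = 0.9259 W/(m*K)


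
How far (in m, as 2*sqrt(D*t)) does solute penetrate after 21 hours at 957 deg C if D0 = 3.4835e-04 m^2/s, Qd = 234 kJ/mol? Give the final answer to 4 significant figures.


Step 1: D = D0 * exp(-Qd/(R*T))
T = 1230.15 K
D = 3.4835e-04 * exp(-234e3 / (8.314 * 1230.15)) = 4.03225e-14 m^2/s
Step 2: L = 2*sqrt(D*t)
t = 21 h = 75600 s
L = 2*sqrt(4.03225e-14 * 75600) = 1.104e-04 m


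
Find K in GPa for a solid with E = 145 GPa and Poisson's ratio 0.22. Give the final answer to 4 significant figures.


K = E / (3*(1-2*nu))
K = 145 / (3*(1-2*0.22))
K = 86.31 GPa


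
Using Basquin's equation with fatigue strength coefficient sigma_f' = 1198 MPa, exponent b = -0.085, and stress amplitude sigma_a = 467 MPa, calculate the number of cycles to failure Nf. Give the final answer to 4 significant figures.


sigma_a = sigma_f' * (2*Nf)^b
2*Nf = (sigma_a / sigma_f')^(1/b)
2*Nf = (467 / 1198)^(1/-0.085)
2*Nf = 65074.5
Nf = 32540 cycles


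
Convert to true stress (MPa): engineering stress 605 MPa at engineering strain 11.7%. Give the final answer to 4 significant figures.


sigma_true = sigma_eng * (1 + epsilon_eng)
sigma_true = 605 * (1 + 0.117)
sigma_true = 675.8 MPa


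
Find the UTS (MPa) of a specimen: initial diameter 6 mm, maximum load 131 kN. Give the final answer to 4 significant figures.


A0 = pi*(d/2)^2 = pi*(6/2)^2 = 28.2743 mm^2
UTS = F_max / A0 = 131*1000 / 28.2743
UTS = 4633 MPa


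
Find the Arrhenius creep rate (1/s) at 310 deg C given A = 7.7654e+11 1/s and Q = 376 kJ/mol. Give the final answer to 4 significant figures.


rate = A * exp(-Q / (R*T))
T = 310 + 273.15 = 583.15 K
rate = 7.7654e+11 * exp(-376e3 / (8.314 * 583.15))
rate = 1.62e-22 1/s


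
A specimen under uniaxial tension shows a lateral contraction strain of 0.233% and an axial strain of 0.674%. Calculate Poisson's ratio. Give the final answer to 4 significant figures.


nu = -epsilon_lat / epsilon_axial
Lateral strain is contraction (negative), so using magnitudes:
nu = 0.233 / 0.674
nu = 0.3457


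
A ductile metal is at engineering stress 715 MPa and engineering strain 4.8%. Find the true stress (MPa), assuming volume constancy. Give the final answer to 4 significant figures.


sigma_true = sigma_eng * (1 + epsilon_eng)
sigma_true = 715 * (1 + 0.048)
sigma_true = 749.3 MPa


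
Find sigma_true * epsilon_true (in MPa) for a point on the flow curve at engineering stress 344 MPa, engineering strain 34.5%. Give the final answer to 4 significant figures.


sigma_true = sigma_eng * (1 + epsilon_eng)
sigma_true = 344 * (1 + 0.345) = 462.68 MPa
epsilon_true = ln(1 + epsilon_eng)
epsilon_true = ln(1 + 0.345) = 0.296394
sigma_true * epsilon_true = 462.68 * 0.296394 = 137.1 MPa


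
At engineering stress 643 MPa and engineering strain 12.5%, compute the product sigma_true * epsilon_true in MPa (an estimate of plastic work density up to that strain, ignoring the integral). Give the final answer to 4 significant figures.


sigma_true = sigma_eng * (1 + epsilon_eng)
sigma_true = 643 * (1 + 0.125) = 723.375 MPa
epsilon_true = ln(1 + epsilon_eng)
epsilon_true = ln(1 + 0.125) = 0.117783
sigma_true * epsilon_true = 723.375 * 0.117783 = 85.2 MPa


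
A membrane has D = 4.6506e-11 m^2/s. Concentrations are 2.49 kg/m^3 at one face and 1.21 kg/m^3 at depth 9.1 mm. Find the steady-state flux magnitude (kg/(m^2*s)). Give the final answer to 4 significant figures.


J = -D * (dC/dx) = D * (C1 - C2) / dx
J = 4.6506e-11 * (2.49 - 1.21) / 9.1e-03
J = 6.542e-09 kg/(m^2*s)


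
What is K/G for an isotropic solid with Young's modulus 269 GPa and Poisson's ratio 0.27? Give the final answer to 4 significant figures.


G = E / (2*(1+nu))
G = 269 / (2*(1+0.27)) = 105.906 GPa
K = E / (3*(1-2*nu))
K = 269 / (3*(1-2*0.27)) = 194.928 GPa
K/G = 194.928 / 105.906 = 1.841


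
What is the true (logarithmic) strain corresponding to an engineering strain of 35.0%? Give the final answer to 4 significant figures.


epsilon_true = ln(1 + epsilon_eng)
epsilon_true = ln(1 + 0.35)
epsilon_true = 0.3001


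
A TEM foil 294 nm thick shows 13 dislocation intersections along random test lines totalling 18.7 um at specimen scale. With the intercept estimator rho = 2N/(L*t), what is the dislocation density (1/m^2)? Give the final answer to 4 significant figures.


rho = 2N / (L * t)
L = 18.7 um = 1.87e-05 m, t = 294 nm = 2.94e-07 m
rho = 2 * 13 / (1.87e-05 * 2.94e-07)
rho = 4.729e+12 1/m^2


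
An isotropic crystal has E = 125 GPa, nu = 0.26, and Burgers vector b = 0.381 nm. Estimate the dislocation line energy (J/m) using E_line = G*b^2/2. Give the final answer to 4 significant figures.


Step 1: G = E / (2*(1+nu))
G = 125 / (2*(1+0.26)) = 49.6032 GPa = 4.96032e+10 Pa
Step 2: E_line = G*b^2/2
b = 0.381 nm = 3.81e-10 m
E_line = 0.5 * 4.96032e+10 * (3.81e-10)^2 = 3.6e-09 J/m


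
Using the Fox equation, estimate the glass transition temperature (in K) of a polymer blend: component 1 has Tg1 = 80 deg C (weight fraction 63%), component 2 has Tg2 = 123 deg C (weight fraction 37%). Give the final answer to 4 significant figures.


1/Tg = w1/Tg1 + w2/Tg2 (in Kelvin)
Tg1 = 353.15 K, Tg2 = 396.15 K
1/Tg = 0.63/353.15 + 0.37/396.15
Tg = 367.9 K


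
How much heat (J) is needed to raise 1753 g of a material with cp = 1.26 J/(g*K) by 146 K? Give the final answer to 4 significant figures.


Q = m * cp * dT
Q = 1753 * 1.26 * 146
Q = 322500 J


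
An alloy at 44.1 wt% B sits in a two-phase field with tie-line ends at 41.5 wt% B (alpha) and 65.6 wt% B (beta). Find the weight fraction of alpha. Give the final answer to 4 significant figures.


f_alpha = (C_beta - C0) / (C_beta - C_alpha)
f_alpha = (65.6 - 44.1) / (65.6 - 41.5)
f_alpha = 0.8921


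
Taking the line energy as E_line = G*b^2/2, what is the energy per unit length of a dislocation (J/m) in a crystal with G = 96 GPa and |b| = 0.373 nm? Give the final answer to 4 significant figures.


E = G*b^2/2
b = 0.373 nm = 3.73e-10 m
G = 96 GPa = 9.6e+10 Pa
E = 0.5 * 9.6e+10 * (3.73e-10)^2
E = 6.678e-09 J/m


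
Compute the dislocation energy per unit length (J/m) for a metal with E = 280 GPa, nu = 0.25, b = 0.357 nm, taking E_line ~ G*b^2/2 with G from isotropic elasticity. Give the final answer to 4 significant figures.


Step 1: G = E / (2*(1+nu))
G = 280 / (2*(1+0.25)) = 112 GPa = 1.12e+11 Pa
Step 2: E_line = G*b^2/2
b = 0.357 nm = 3.57e-10 m
E_line = 0.5 * 1.12e+11 * (3.57e-10)^2 = 7.137e-09 J/m


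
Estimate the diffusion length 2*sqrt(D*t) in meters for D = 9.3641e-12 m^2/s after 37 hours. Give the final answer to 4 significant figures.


t = 37 hr = 133200 s
Diffusion length = 2*sqrt(D*t)
= 2*sqrt(9.3641e-12 * 133200)
= 2.234e-03 m


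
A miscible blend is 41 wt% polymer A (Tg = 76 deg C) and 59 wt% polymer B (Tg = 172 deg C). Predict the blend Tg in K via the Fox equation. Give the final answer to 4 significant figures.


1/Tg = w1/Tg1 + w2/Tg2 (in Kelvin)
Tg1 = 349.15 K, Tg2 = 445.15 K
1/Tg = 0.41/349.15 + 0.59/445.15
Tg = 400.1 K


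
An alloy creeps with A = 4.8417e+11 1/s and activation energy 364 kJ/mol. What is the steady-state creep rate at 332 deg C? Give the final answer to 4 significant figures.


rate = A * exp(-Q / (R*T))
T = 332 + 273.15 = 605.15 K
rate = 4.8417e+11 * exp(-364e3 / (8.314 * 605.15))
rate = 1.839e-20 1/s
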